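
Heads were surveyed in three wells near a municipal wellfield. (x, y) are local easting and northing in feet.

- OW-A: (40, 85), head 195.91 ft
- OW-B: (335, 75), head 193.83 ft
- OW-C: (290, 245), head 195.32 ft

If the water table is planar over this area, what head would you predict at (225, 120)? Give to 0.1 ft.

Differences from OW-A: to OW-B (Δx, Δy, Δh) = (295, -10, -2.08); to OW-C = (250, 160, -0.59).
Determinant of the coordinate differences = 295·160 − 250·(-10) = 49700.
∂h/∂x = [(-2.08)·160 − (-0.59)·(-10)] / 49700 = -0.006815
∂h/∂y = [295·(-0.59) − 250·(-2.08)] / 49700 = +0.006961
h(225, 120) = 195.91 + (-0.006815)·(185) + (+0.006961)·(35) = 195.91 -1.261 +0.244 = 194.893 ft.

194.9 ft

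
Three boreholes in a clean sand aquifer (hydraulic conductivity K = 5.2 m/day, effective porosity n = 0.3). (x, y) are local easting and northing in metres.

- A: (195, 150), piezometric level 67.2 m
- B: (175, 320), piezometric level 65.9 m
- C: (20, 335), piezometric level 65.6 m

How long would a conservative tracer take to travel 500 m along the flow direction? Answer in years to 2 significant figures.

10 years

With h = a·x + b·y + c and A as origin, the differences give:
  (-20)·a + 170·b = -1.3
  (-175)·a + 185·b = -1.6
Eliminate b (×185 and ×170, subtract): 26050·a = 31.50 → a = ∂h/∂x = +0.001209
Back-substitute: b = ∂h/∂y = -0.007505.
|∇h| = √(0.001209² + -0.007505²) = 0.007602
Seepage velocity v = K·i/n = 5.2 × 0.007602 / 0.3 = 0.1318 m/day.
t = 500 / 0.1318 = 3794 days = 10.4 years.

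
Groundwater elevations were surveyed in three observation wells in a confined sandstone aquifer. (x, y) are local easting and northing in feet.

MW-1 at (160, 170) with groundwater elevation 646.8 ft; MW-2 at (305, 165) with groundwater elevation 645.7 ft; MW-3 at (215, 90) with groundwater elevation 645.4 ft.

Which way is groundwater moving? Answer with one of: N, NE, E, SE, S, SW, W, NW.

Differences from MW-1: to MW-2 (Δx, Δy, Δh) = (145, -5, -1.1); to MW-3 = (55, -80, -1.4).
Solve a·Δx + b·Δy = Δh: det = 145·(-80) − 55·(-5) = -11325.
∂h/∂x = [(-1.1)·(-80) − (-1.4)·(-5)] / -11325 = -0.007152
∂h/∂y = [145·(-1.4) − 55·(-1.1)] / -11325 = +0.01258
Flow = −∇h = (+0.007152 east, -0.01258 north), which points southeast.

SE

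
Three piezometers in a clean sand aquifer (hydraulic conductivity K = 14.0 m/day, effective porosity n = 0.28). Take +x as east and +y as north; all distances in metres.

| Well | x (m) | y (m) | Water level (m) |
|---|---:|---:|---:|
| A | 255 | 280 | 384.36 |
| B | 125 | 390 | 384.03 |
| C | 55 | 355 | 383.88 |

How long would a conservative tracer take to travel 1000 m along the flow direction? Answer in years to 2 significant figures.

24 years

Taking A as reference: B−A = (-130, 110, -0.33); C−A = (-200, 75, -0.48).
Determinant of the coordinate differences = (-130)·75 − (-200)·110 = 12250.
∂h/∂x = [(-0.33)·75 − (-0.48)·110] / 12250 = +0.002290
∂h/∂y = [(-130)·(-0.48) − (-200)·(-0.33)] / 12250 = -0.0002939
|∇h| = √(0.002290² + -0.0002939²) = 0.002309
Seepage velocity v = K·i/n = 14.0 × 0.002309 / 0.28 = 0.1154 m/day.
t = 1000 / 0.1154 = 8666 days = 23.7 years.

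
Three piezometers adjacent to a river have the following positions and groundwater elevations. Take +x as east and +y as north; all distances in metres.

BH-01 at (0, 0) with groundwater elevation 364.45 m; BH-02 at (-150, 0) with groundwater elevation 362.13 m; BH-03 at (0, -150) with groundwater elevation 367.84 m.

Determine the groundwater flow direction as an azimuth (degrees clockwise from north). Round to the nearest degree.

326°

∂h/∂x = (362.13 − 364.45) / (-150 − 0) = +0.01547
∂h/∂y = (367.84 − 364.45) / (-150 − 0) = -0.02260
Flow direction (−∇h) has components (-0.01547 E, +0.02260 N).
Azimuth = atan2(E, N) = atan2(-0.01547, +0.02260) = 325.6° ≈ 326°.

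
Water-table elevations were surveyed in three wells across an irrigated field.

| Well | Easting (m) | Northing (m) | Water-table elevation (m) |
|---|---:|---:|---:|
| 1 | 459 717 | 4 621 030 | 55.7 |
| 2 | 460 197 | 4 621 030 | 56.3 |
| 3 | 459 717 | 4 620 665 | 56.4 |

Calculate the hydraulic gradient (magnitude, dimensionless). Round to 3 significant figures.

∂h/∂x = (56.3 − 55.7) / (460197 − 459717) = +0.001250
∂h/∂y = (56.4 − 55.7) / (4620665 − 4621030) = -0.001918
|∇h| = √(0.001250² + -0.001918²) = 0.002289

0.00229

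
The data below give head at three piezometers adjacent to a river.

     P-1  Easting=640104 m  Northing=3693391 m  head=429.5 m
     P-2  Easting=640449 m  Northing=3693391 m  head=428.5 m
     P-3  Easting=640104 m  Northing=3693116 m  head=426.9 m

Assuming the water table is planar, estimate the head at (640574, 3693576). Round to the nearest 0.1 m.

429.9 m

∂h/∂x = (428.5 − 429.5) / (640449 − 640104) = -0.002899
∂h/∂y = (426.9 − 429.5) / (3693116 − 3693391) = +0.009455
h(640574, 3693576) = 429.5 + (-0.002899)·(470) + (+0.009455)·(185) = 429.5 -1.362 +1.749 = 429.887 m.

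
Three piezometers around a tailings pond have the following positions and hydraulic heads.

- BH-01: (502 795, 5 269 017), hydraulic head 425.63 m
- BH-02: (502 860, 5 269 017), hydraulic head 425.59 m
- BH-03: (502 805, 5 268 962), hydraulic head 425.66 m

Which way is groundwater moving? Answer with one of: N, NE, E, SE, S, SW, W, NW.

NE

With h = a·x + b·y + c and BH-01 as origin, the differences give:
  65·a + 0·b = -0.04
  10·a + (-55)·b = +0.03
Eliminate b (×(-55) and ×0, subtract): -3575·a = 2.200 → a = ∂h/∂x = -0.0006154
Back-substitute: b = ∂h/∂y = -0.0006573.
Flow = −∇h = (+0.0006154 east, +0.0006573 north), which points northeast.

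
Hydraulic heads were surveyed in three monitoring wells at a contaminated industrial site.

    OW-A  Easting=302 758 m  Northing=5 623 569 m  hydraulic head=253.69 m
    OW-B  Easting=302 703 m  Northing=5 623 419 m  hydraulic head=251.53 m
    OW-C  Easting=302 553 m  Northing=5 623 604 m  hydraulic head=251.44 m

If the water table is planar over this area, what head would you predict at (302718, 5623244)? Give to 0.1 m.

Differences from OW-A: to OW-B (Δx, Δy, Δh) = (-55, -150, -2.16); to OW-C = (-205, 35, -2.25).
Solve a·Δx + b·Δy = Δh: det = (-55)·35 − (-205)·(-150) = -32675.
∂h/∂x = [(-2.16)·35 − (-2.25)·(-150)] / -32675 = +0.01264
∂h/∂y = [(-55)·(-2.25) − (-205)·(-2.16)] / -32675 = +0.009764
h(302718, 5623244) = 253.69 + (+0.01264)·(-40) + (+0.009764)·(-325) = 253.69 -0.506 -3.173 = 250.011 m.

250.0 m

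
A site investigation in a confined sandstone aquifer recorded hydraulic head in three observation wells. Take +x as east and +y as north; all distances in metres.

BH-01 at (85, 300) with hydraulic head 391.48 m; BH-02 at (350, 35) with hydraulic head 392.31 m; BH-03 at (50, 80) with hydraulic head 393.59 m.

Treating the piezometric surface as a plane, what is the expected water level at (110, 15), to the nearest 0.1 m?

393.8 m

Differences from BH-01: to BH-02 (Δx, Δy, Δh) = (265, -265, +0.83); to BH-03 = (-35, -220, +2.11).
Solve a·Δx + b·Δy = Δh: det = 265·(-220) − (-35)·(-265) = -67575.
∂h/∂x = [(+0.83)·(-220) − (+2.11)·(-265)] / -67575 = -0.005572
∂h/∂y = [265·(+2.11) − (-35)·(+0.83)] / -67575 = -0.008704
h(110, 15) = 391.48 + (-0.005572)·(25) + (-0.008704)·(-285) = 391.48 -0.139 +2.481 = 393.821 m.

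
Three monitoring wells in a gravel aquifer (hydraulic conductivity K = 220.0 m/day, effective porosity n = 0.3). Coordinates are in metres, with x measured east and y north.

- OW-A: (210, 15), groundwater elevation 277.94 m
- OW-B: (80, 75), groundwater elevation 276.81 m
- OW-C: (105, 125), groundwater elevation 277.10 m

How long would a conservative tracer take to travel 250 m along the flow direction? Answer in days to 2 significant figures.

With h = a·x + b·y + c and OW-A as origin, the differences give:
  (-130)·a + 60·b = -1.13
  (-105)·a + 110·b = -0.84
Eliminate b (×110 and ×60, subtract): -8000·a = -73.900 → a = ∂h/∂x = +0.009238
Back-substitute: b = ∂h/∂y = +0.001181.
|∇h| = √(0.009238² + 0.001181²) = 0.009313
Seepage velocity v = K·i/n = 220.0 × 0.009313 / 0.3 = 6.83 m/day.
t = 250 / 6.83 = 36.6 days.

37 days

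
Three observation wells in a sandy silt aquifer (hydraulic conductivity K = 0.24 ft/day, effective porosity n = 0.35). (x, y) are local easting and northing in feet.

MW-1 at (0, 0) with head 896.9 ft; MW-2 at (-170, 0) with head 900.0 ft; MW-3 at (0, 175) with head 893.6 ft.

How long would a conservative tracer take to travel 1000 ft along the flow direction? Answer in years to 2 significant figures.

∂h/∂x = (900.0 − 896.9) / (-170 − 0) = -0.01824
∂h/∂y = (893.6 − 896.9) / (175 − 0) = -0.01886
|∇h| = √(-0.01824² + -0.01886²) = 0.02624
Seepage velocity v = K·i/n = 0.24 × 0.02624 / 0.35 = 0.01799 ft/day.
t = 1000 / 0.01799 = 5.559e+04 days = 152 years.

150 years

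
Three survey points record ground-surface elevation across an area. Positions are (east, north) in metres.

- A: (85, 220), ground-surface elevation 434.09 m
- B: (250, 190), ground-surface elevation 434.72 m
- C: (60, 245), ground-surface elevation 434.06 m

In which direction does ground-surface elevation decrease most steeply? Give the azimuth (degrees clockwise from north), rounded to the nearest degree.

With z = a·x + b·y + c and A as origin, the differences give:
  165·a + (-30)·b = +0.63
  (-25)·a + 25·b = -0.03
Eliminate b (×25 and ×(-30), subtract): 3375·a = 14.850 → a = ∂z/∂x = +0.004400
Back-substitute: b = ∂z/∂y = +0.003200.
Steepest decrease is along −∇f: components (-0.004400 E, -0.003200 N).
Azimuth = atan2(-0.004400, -0.003200) = 234.0° ≈ 234°.

234°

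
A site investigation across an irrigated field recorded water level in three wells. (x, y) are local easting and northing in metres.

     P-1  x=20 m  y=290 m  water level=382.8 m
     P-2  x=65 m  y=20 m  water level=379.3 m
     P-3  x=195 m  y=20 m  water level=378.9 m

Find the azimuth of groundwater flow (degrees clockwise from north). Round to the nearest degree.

With h = a·x + b·y + c and P-1 as origin, the differences give:
  45·a + (-270)·b = -3.5
  175·a + (-270)·b = -3.9
Eliminate b (×(-270) and ×(-270), subtract): 35100·a = -108.00 → a = ∂h/∂x = -0.003077
Back-substitute: b = ∂h/∂y = +0.01245.
Flow direction (−∇h) has components (+0.003077 E, -0.01245 N).
Azimuth = atan2(E, N) = atan2(+0.003077, -0.01245) = 166.1° ≈ 166°.

166°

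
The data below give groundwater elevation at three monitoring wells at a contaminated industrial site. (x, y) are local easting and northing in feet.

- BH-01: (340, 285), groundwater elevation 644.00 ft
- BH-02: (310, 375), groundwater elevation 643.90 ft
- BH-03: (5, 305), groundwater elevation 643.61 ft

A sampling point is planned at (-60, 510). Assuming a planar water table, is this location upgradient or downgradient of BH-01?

With h = a·x + b·y + c and BH-01 as origin, the differences give:
  (-30)·a + 90·b = -0.10
  (-335)·a + 20·b = -0.39
Eliminate b (×20 and ×90, subtract): 29550·a = 33.100 → a = ∂h/∂x = +0.001120
Back-substitute: b = ∂h/∂y = -0.0007377.
Head at (-60, 510) = 644.00 + (+0.001120)·(-400) + (-0.0007377)·(225) = 643.39 ft.
That is lower than the 644.00 ft at BH-01, so the point is downgradient.

downgradient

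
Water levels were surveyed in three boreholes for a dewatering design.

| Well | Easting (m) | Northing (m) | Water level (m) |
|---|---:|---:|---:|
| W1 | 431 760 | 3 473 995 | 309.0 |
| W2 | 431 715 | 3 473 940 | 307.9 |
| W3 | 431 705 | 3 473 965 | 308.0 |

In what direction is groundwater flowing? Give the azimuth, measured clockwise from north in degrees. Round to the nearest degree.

235°

Differences from W1: to W2 (Δx, Δy, Δh) = (-45, -55, -1.1); to W3 = (-55, -30, -1.0).
Solve a·Δx + b·Δy = Δh: det = (-45)·(-30) − (-55)·(-55) = -1675.
∂h/∂x = [(-1.1)·(-30) − (-1.0)·(-55)] / -1675 = +0.01313
∂h/∂y = [(-45)·(-1.0) − (-55)·(-1.1)] / -1675 = +0.009254
Flow direction (−∇h) has components (-0.01313 E, -0.009254 N).
Azimuth = atan2(E, N) = atan2(-0.01313, -0.009254) = 234.8° ≈ 235°.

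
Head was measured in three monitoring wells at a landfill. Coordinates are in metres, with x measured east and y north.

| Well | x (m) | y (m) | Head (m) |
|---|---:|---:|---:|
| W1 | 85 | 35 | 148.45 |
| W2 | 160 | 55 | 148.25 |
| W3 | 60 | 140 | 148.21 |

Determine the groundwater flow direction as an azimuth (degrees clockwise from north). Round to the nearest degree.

With h = a·x + b·y + c and W1 as origin, the differences give:
  75·a + 20·b = -0.20
  (-25)·a + 105·b = -0.24
Eliminate b (×105 and ×20, subtract): 8375·a = -16.200 → a = ∂h/∂x = -0.001934
Back-substitute: b = ∂h/∂y = -0.002746.
Flow direction (−∇h) has components (+0.001934 E, +0.002746 N).
Azimuth = atan2(E, N) = atan2(+0.001934, +0.002746) = 35.2° ≈ 035°.

035°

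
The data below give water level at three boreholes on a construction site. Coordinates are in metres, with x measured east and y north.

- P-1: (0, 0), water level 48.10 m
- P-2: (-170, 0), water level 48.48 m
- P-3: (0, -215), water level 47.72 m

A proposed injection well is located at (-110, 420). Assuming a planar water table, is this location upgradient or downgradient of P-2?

upgradient

∂h/∂x = (48.48 − 48.10) / (-170 − 0) = -0.002235
∂h/∂y = (47.72 − 48.10) / (-215 − 0) = +0.001767
Head at (-110, 420) = 48.10 + (-0.002235)·(-110) + (+0.001767)·(420) = 49.09 m.
That is higher than the 48.48 m at P-2, so the point is upgradient.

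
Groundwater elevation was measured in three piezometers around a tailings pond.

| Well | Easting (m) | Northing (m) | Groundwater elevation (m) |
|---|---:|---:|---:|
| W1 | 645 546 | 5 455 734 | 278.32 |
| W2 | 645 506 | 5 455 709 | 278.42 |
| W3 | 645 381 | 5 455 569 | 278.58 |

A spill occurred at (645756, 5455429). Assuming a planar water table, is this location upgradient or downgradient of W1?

Taking W1 as reference: W2−W1 = (-40, -25, +0.10); W3−W1 = (-165, -165, +0.26).
Determinant of the coordinate differences = (-40)·(-165) − (-165)·(-25) = 2475.
∂h/∂x = [(+0.10)·(-165) − (+0.26)·(-25)] / 2475 = -0.004040
∂h/∂y = [(-40)·(+0.26) − (-165)·(+0.10)] / 2475 = +0.002465
Head at (645756, 5455429) = 278.32 + (-0.004040)·(210) + (+0.002465)·(-305) = 276.72 m.
That is lower than the 278.32 m at W1, so the point is downgradient.

downgradient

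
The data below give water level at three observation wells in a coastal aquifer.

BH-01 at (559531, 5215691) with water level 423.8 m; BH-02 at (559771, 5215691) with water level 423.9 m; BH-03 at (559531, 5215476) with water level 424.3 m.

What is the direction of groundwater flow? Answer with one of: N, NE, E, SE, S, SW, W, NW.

N

∂h/∂x = (423.9 − 423.8) / (559771 − 559531) = +0.0004167
∂h/∂y = (424.3 − 423.8) / (5215476 − 5215691) = -0.002326
Flow = −∇h = (-0.0004167 east, +0.002326 north), which points north.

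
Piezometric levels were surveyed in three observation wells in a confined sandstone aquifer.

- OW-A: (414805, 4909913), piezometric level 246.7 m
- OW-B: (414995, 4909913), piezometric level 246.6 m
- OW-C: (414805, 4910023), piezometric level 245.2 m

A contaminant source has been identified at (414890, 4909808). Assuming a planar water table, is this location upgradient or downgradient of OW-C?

∂h/∂x = (246.6 − 246.7) / (414995 − 414805) = -0.0005263
∂h/∂y = (245.2 − 246.7) / (4910023 − 4909913) = -0.01364
Head at (414890, 4909808) = 246.7 + (-0.0005263)·(85) + (-0.01364)·(-105) = 248.09 m.
That is higher than the 245.2 m at OW-C, so the point is upgradient.

upgradient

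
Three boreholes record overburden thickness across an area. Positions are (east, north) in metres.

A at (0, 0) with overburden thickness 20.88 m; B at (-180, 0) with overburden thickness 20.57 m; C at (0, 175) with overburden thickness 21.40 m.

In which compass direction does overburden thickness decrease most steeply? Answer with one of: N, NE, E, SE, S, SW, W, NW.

SW

∂d/∂x = (20.57 − 20.88) / (-180 − 0) = +0.001722
∂d/∂y = (21.40 − 20.88) / (175 − 0) = +0.002971
Steepest decrease is along −∇f = (-0.001722 E, -0.002971 N) → southwest.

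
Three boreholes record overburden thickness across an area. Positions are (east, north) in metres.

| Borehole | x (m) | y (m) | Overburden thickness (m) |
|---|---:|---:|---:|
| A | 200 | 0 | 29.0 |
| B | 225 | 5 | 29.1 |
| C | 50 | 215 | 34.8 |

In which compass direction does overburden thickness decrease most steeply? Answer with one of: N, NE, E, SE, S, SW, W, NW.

S

With d = a·x + b·y + c and A as origin, the differences give:
  25·a + 5·b = +0.1
  (-150)·a + 215·b = +5.8
Eliminate b (×215 and ×5, subtract): 6125·a = -7.50 → a = ∂d/∂x = -0.001224
Back-substitute: b = ∂d/∂y = +0.02612.
Steepest decrease is along −∇f = (+0.001224 E, -0.02612 N) → south.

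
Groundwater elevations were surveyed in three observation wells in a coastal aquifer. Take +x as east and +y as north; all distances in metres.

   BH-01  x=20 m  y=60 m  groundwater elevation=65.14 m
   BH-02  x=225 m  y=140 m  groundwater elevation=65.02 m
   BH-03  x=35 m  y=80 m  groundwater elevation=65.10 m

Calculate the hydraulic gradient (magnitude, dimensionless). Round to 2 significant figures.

Three-point gradient (reference BH-01): Δ to BH-02 = (205, 80, -0.12), Δ to BH-03 = (15, 20, -0.04).
∂h/∂x = +0.0002759, ∂h/∂y = -0.002207 (det = 2900).
|∇h| = √(0.0002759² + -0.002207²) = 0.002224

0.0022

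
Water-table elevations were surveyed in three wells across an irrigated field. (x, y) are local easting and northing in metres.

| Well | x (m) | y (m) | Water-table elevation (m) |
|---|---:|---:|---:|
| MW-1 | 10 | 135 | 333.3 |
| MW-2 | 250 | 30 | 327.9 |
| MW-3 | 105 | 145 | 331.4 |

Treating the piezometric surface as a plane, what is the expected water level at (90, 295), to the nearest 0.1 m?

Taking MW-1 as reference: MW-2−MW-1 = (240, -105, -5.4); MW-3−MW-1 = (95, 10, -1.9).
Solve a·Δx + b·Δy = Δh: det = 240·10 − 95·(-105) = 12375.
∂h/∂x = [(-5.4)·10 − (-1.9)·(-105)] / 12375 = -0.02048
∂h/∂y = [240·(-1.9) − 95·(-5.4)] / 12375 = +0.004606
h(90, 295) = 333.3 + (-0.02048)·(80) + (+0.004606)·(160) = 333.3 -1.639 +0.737 = 332.398 m.

332.4 m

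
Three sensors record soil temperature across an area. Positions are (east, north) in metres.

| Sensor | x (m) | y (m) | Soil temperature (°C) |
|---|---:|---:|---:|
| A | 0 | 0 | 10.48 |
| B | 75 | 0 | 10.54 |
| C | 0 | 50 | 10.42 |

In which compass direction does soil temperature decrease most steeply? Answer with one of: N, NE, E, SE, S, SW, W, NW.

NW

∂T/∂x = (10.54 − 10.48) / (75 − 0) = +0.0008000
∂T/∂y = (10.42 − 10.48) / (50 − 0) = -0.001200
Steepest decrease is along −∇f = (-0.0008000 E, +0.001200 N) → northwest.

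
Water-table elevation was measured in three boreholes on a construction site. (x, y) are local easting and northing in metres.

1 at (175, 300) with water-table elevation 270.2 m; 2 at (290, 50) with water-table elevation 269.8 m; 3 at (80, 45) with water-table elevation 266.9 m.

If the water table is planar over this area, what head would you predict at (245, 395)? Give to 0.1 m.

With h = a·x + b·y + c and 1 as origin, the differences give:
  115·a + (-250)·b = -0.4
  (-95)·a + (-255)·b = -3.3
Eliminate b (×(-255) and ×(-250), subtract): -53075·a = -723.00 → a = ∂h/∂x = +0.01362
Back-substitute: b = ∂h/∂y = +0.007866.
h(245, 395) = 270.2 + (+0.01362)·(70) + (+0.007866)·(95) = 270.2 +0.954 +0.747 = 271.901 m.

271.9 m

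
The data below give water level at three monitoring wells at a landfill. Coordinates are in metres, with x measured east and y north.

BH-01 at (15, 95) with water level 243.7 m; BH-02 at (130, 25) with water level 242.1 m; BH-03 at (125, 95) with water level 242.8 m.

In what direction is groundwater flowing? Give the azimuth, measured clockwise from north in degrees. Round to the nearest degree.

Differences from BH-01: to BH-02 (Δx, Δy, Δh) = (115, -70, -1.6); to BH-03 = (110, 0, -0.9).
Solve a·Δx + b·Δy = Δh: det = 115·0 − 110·(-70) = 7700.
∂h/∂x = [(-1.6)·0 − (-0.9)·(-70)] / 7700 = -0.008182
∂h/∂y = [115·(-0.9) − 110·(-1.6)] / 7700 = +0.009416
Flow direction (−∇h) has components (+0.008182 E, -0.009416 N).
Azimuth = atan2(E, N) = atan2(+0.008182, -0.009416) = 139.0° ≈ 139°.

139°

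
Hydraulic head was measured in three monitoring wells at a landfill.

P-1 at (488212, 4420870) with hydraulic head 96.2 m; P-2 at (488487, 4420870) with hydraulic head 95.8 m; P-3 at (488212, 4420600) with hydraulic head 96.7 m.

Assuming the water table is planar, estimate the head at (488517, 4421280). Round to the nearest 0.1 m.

∂h/∂x = (95.8 − 96.2) / (488487 − 488212) = -0.001455
∂h/∂y = (96.7 − 96.2) / (4420600 − 4420870) = -0.001852
h(488517, 4421280) = 96.2 + (-0.001455)·(305) + (-0.001852)·(410) = 96.2 -0.444 -0.759 = 94.997 m.

95.0 m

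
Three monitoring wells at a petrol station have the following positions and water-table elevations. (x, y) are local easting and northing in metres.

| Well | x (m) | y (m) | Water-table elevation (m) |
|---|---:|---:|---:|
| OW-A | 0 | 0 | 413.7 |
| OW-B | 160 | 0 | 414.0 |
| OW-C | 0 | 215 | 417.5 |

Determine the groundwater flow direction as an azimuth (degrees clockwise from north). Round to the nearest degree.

∂h/∂x = (414.0 − 413.7) / (160 − 0) = +0.001875
∂h/∂y = (417.5 − 413.7) / (215 − 0) = +0.01767
Flow direction (−∇h) has components (-0.001875 E, -0.01767 N).
Azimuth = atan2(E, N) = atan2(-0.001875, -0.01767) = 186.1° ≈ 186°.

186°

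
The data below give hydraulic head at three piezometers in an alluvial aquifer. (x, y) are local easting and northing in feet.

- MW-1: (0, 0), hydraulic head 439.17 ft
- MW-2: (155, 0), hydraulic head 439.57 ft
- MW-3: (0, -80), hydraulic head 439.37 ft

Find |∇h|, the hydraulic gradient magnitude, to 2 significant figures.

0.0036

∂h/∂x = (439.57 − 439.17) / (155 − 0) = +0.002581
∂h/∂y = (439.37 − 439.17) / (-80 − 0) = -0.002500
|∇h| = √(0.002581² + -0.002500²) = 0.003593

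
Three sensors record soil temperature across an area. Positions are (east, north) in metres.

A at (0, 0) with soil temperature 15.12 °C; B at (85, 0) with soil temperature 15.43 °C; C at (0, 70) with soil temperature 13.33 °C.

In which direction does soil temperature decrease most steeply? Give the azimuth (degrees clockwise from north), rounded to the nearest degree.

∂T/∂x = (15.43 − 15.12) / (85 − 0) = +0.003647
∂T/∂y = (13.33 − 15.12) / (70 − 0) = -0.02557
Steepest decrease is along −∇f: components (-0.003647 E, +0.02557 N).
Azimuth = atan2(-0.003647, +0.02557) = 351.9° ≈ 352°.

352°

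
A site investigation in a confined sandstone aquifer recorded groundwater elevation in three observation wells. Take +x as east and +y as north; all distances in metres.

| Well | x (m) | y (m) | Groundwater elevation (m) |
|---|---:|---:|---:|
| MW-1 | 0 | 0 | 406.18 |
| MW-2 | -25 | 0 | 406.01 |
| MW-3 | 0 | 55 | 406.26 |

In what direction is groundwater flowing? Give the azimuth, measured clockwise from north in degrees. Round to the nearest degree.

258°

∂h/∂x = (406.01 − 406.18) / (-25 − 0) = +0.006800
∂h/∂y = (406.26 − 406.18) / (55 − 0) = +0.001455
Flow direction (−∇h) has components (-0.006800 E, -0.001455 N).
Azimuth = atan2(E, N) = atan2(-0.006800, -0.001455) = 257.9° ≈ 258°.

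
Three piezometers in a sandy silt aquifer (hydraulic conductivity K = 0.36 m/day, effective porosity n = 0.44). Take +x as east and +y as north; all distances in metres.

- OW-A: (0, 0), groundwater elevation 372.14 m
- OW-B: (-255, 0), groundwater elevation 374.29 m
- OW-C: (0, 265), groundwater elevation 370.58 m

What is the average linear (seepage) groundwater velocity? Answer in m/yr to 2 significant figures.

∂h/∂x = (374.29 − 372.14) / (-255 − 0) = -0.008431
∂h/∂y = (370.58 − 372.14) / (265 − 0) = -0.005887
|∇h| = √(-0.008431² + -0.005887²) = 0.01028
Seepage velocity v = K·i/n = 0.36 × 0.01028 / 0.44 = 0.008411 m/day = 3.072 m/yr.

3.1 m/yr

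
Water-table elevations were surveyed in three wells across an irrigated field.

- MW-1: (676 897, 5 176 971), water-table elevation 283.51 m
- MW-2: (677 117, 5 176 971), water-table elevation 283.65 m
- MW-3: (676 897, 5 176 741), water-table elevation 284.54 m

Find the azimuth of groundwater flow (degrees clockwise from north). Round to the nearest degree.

352°

∂h/∂x = (283.65 − 283.51) / (677117 − 676897) = +0.0006364
∂h/∂y = (284.54 − 283.51) / (5176741 − 5176971) = -0.004478
Flow direction (−∇h) has components (-0.0006364 E, +0.004478 N).
Azimuth = atan2(E, N) = atan2(-0.0006364, +0.004478) = 351.9° ≈ 352°.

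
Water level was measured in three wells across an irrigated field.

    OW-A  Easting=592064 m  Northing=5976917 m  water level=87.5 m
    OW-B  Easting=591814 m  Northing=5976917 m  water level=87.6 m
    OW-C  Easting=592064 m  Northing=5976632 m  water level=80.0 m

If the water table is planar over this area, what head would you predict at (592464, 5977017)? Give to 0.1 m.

∂h/∂x = (87.6 − 87.5) / (591814 − 592064) = -0.0004000
∂h/∂y = (80.0 − 87.5) / (5976632 − 5976917) = +0.02632
h(592464, 5977017) = 87.5 + (-0.0004000)·(400) + (+0.02632)·(100) = 87.5 -0.160 +2.632 = 89.972 m.

90.0 m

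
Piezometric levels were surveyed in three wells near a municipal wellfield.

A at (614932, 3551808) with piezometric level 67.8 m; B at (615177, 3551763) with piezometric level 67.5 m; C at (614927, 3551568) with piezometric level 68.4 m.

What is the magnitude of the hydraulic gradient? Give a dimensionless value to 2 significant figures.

0.0030

Differences from A: to B (Δx, Δy, Δh) = (245, -45, -0.3); to C = (-5, -240, +0.6).
Solve a·Δx + b·Δy = Δh: det = 245·(-240) − (-5)·(-45) = -59025.
∂h/∂x = [(-0.3)·(-240) − (+0.6)·(-45)] / -59025 = -0.001677
∂h/∂y = [245·(+0.6) − (-5)·(-0.3)] / -59025 = -0.002465
|∇h| = √(-0.001677² + -0.002465²) = 0.002981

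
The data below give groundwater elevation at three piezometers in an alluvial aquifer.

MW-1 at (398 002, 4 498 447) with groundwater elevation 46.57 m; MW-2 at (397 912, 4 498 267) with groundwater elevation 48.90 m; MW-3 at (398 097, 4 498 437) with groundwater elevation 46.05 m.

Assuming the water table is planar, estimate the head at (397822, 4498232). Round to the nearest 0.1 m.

Three-point gradient (reference MW-1): Δ to MW-2 = (-90, -180, +2.33), Δ to MW-3 = (95, -10, -0.52).
∂h/∂x = -0.006494, ∂h/∂y = -0.009697 (det = 18000).
h(397822, 4498232) = 46.57 + (-0.006494)·(-180) + (-0.009697)·(-215) = 46.57 +1.169 +2.085 = 49.824 m.

49.8 m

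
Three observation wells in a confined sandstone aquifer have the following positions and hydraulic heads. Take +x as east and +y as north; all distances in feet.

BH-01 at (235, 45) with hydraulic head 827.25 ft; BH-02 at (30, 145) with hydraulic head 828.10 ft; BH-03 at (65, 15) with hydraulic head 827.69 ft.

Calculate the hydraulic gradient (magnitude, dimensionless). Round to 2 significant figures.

0.0038

Three-point gradient (reference BH-01): Δ to BH-02 = (-205, 100, +0.85), Δ to BH-03 = (-170, -30, +0.44).
∂h/∂x = -0.003002, ∂h/∂y = +0.002346 (det = 23150).
|∇h| = √(-0.003002² + 0.002346²) = 0.00381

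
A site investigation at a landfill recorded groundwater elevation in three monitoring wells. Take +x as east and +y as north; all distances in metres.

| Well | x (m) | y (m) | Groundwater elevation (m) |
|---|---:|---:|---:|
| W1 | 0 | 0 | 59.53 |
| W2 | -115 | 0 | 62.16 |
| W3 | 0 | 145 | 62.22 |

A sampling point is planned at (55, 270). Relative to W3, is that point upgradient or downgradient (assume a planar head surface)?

upgradient

∂h/∂x = (62.16 − 59.53) / (-115 − 0) = -0.02287
∂h/∂y = (62.22 − 59.53) / (145 − 0) = +0.01855
Head at (55, 270) = 59.53 + (-0.02287)·(55) + (+0.01855)·(270) = 63.28 m.
That is higher than the 62.22 m at W3, so the point is upgradient.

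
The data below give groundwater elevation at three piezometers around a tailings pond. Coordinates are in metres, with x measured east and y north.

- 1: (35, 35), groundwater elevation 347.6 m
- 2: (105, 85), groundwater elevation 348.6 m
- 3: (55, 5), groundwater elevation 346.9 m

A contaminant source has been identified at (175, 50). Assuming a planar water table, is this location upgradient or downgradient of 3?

With h = a·x + b·y + c and 1 as origin, the differences give:
  70·a + 50·b = +1.0
  20·a + (-30)·b = -0.7
Eliminate b (×(-30) and ×50, subtract): -3100·a = 5.00 → a = ∂h/∂x = -0.001613
Back-substitute: b = ∂h/∂y = +0.02226.
Head at (175, 50) = 347.6 + (-0.001613)·(140) + (+0.02226)·(15) = 347.71 m.
That is higher than the 346.9 m at 3, so the point is upgradient.

upgradient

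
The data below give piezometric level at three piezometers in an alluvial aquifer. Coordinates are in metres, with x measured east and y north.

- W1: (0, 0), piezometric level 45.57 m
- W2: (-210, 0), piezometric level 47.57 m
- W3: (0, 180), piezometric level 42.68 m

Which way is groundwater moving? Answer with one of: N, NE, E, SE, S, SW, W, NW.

NE

∂h/∂x = (47.57 − 45.57) / (-210 − 0) = -0.009524
∂h/∂y = (42.68 − 45.57) / (180 − 0) = -0.01606
Flow = −∇h = (+0.009524 east, +0.01606 north), which points northeast.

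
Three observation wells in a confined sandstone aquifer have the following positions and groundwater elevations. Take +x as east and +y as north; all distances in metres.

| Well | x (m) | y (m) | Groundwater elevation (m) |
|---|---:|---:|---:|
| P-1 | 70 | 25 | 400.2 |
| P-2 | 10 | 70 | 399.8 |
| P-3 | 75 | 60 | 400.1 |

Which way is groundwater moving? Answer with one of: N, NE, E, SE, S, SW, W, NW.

NW

Differences from P-1: to P-2 (Δx, Δy, Δh) = (-60, 45, -0.4); to P-3 = (5, 35, -0.1).
Determinant of the coordinate differences = (-60)·35 − 5·45 = -2325.
∂h/∂x = [(-0.4)·35 − (-0.1)·45] / -2325 = +0.004086
∂h/∂y = [(-60)·(-0.1) − 5·(-0.4)] / -2325 = -0.003441
Flow = −∇h = (-0.004086 east, +0.003441 north), which points northwest.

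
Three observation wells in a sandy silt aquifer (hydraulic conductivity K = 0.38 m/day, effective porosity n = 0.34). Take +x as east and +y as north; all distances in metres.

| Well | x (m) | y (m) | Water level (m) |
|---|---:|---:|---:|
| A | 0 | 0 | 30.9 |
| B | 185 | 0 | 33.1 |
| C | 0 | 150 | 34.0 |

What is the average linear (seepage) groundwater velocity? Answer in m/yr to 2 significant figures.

∂h/∂x = (33.1 − 30.9) / (185 − 0) = +0.01189
∂h/∂y = (34.0 − 30.9) / (150 − 0) = +0.02067
|∇h| = √(0.01189² + 0.02067²) = 0.02385
Seepage velocity v = K·i/n = 0.38 × 0.02385 / 0.34 = 0.02666 m/day = 9.738 m/yr.

9.7 m/yr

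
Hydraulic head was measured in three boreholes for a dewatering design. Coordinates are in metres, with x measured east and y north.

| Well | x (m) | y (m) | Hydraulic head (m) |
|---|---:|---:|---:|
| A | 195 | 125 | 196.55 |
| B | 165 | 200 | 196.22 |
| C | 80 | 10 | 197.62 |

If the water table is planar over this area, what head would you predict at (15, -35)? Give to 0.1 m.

198.1 m

With h = a·x + b·y + c and A as origin, the differences give:
  (-30)·a + 75·b = -0.33
  (-115)·a + (-115)·b = +1.07
Eliminate b (×(-115) and ×75, subtract): 12075·a = -42.300 → a = ∂h/∂x = -0.003503
Back-substitute: b = ∂h/∂y = -0.005801.
h(15, -35) = 196.55 + (-0.003503)·(-180) + (-0.005801)·(-160) = 196.55 +0.631 +0.928 = 198.109 m.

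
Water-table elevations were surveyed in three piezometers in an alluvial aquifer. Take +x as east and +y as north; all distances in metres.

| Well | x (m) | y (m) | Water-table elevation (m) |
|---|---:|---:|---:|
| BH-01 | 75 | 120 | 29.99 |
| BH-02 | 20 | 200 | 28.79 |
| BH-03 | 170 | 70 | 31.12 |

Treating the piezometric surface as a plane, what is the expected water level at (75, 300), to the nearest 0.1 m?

28.1 m

Differences from BH-01: to BH-02 (Δx, Δy, Δh) = (-55, 80, -1.20); to BH-03 = (95, -50, +1.13).
Determinant of the coordinate differences = (-55)·(-50) − 95·80 = -4850.
∂h/∂x = [(-1.20)·(-50) − (+1.13)·80] / -4850 = +0.006268
∂h/∂y = [(-55)·(+1.13) − 95·(-1.20)] / -4850 = -0.01069
h(75, 300) = 29.99 + (+0.006268)·(0) + (-0.01069)·(180) = 29.99 +0.000 -1.924 = 28.066 m.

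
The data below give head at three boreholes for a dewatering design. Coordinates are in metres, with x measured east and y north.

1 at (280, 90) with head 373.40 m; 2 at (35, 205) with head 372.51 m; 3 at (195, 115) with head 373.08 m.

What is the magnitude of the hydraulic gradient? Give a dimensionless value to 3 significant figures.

Differences from 1: to 2 (Δx, Δy, Δh) = (-245, 115, -0.89); to 3 = (-85, 25, -0.32).
Solve a·Δx + b·Δy = Δh: det = (-245)·25 − (-85)·115 = 3650.
∂h/∂x = [(-0.89)·25 − (-0.32)·115] / 3650 = +0.003986
∂h/∂y = [(-245)·(-0.32) − (-85)·(-0.89)] / 3650 = +0.0007534
|∇h| = √(0.003986² + 0.0007534²) = 0.004057

0.00406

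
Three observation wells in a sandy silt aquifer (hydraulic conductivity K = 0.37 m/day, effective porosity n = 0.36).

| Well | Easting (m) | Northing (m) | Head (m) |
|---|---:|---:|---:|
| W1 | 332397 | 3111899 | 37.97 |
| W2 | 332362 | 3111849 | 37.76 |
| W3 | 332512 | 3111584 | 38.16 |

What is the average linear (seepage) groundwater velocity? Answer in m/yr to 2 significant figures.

Taking W1 as reference: W2−W1 = (-35, -50, -0.21); W3−W1 = (115, -315, +0.19).
Solve a·Δx + b·Δy = Δh: det = (-35)·(-315) − 115·(-50) = 16775.
∂h/∂x = [(-0.21)·(-315) − (+0.19)·(-50)] / 16775 = +0.004510
∂h/∂y = [(-35)·(+0.19) − 115·(-0.21)] / 16775 = +0.001043
|∇h| = √(0.004510² + 0.001043²) = 0.004629
Seepage velocity v = K·i/n = 0.37 × 0.004629 / 0.36 = 0.004758 m/day = 1.738 m/yr.

1.7 m/yr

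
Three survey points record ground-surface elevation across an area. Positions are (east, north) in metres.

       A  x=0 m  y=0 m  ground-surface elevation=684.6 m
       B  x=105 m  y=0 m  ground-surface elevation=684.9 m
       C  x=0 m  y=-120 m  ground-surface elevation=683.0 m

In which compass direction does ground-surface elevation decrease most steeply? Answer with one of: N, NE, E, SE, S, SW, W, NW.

S

∂z/∂x = (684.9 − 684.6) / (105 − 0) = +0.002857
∂z/∂y = (683.0 − 684.6) / (-120 − 0) = +0.01333
Steepest decrease is along −∇f = (-0.002857 E, -0.01333 N) → south.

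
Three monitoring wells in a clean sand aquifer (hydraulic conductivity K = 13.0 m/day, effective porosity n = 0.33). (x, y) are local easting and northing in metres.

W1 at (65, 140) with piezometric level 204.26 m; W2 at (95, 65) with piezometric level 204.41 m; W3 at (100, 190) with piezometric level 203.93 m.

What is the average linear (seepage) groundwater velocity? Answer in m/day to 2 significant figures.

With h = a·x + b·y + c and W1 as origin, the differences give:
  30·a + (-75)·b = +0.15
  35·a + 50·b = -0.33
Eliminate b (×50 and ×(-75), subtract): 4125·a = -17.250 → a = ∂h/∂x = -0.004182
Back-substitute: b = ∂h/∂y = -0.003673.
|∇h| = √(-0.004182² + -0.003673²) = 0.005566
Seepage velocity v = K·i/n = 13.0 × 0.005566 / 0.33 = 0.2193 m/day.

0.22 m/day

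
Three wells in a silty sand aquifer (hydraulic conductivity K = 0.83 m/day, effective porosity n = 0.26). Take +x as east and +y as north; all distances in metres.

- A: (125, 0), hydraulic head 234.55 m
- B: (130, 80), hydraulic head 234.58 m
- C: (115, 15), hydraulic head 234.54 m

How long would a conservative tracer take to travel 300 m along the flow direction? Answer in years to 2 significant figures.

With h = a·x + b·y + c and A as origin, the differences give:
  5·a + 80·b = +0.03
  (-10)·a + 15·b = -0.01
Eliminate b (×15 and ×80, subtract): 875·a = 1.250 → a = ∂h/∂x = +0.001429
Back-substitute: b = ∂h/∂y = +0.0002857.
|∇h| = √(0.001429² + 0.0002857²) = 0.001457
Seepage velocity v = K·i/n = 0.83 × 0.001457 / 0.26 = 0.004651 m/day.
t = 300 / 0.004651 = 6.45e+04 days = 177 years.

180 years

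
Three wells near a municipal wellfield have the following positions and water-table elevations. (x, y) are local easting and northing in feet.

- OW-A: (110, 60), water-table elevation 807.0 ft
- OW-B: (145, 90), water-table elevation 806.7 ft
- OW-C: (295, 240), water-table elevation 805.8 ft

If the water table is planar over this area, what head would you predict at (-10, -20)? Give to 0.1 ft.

With h = a·x + b·y + c and OW-A as origin, the differences give:
  35·a + 30·b = -0.3
  185·a + 180·b = -1.2
Eliminate b (×180 and ×30, subtract): 750·a = -18.00 → a = ∂h/∂x = -0.02400
Back-substitute: b = ∂h/∂y = +0.01800.
h(-10, -20) = 807.0 + (-0.02400)·(-120) + (+0.01800)·(-80) = 807.0 +2.880 -1.440 = 808.440 ft.

808.4 ft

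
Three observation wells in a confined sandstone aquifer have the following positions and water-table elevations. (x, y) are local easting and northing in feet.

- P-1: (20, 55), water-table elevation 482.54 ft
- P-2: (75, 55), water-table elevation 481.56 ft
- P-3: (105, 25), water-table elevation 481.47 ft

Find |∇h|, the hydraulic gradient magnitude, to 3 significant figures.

Taking P-1 as reference: P-2−P-1 = (55, 0, -0.98); P-3−P-1 = (85, -30, -1.07).
Determinant of the coordinate differences = 55·(-30) − 85·0 = -1650.
∂h/∂x = [(-0.98)·(-30) − (-1.07)·0] / -1650 = -0.01782
∂h/∂y = [55·(-1.07) − 85·(-0.98)] / -1650 = -0.01482
|∇h| = √(-0.01782² + -0.01482²) = 0.02318

0.0232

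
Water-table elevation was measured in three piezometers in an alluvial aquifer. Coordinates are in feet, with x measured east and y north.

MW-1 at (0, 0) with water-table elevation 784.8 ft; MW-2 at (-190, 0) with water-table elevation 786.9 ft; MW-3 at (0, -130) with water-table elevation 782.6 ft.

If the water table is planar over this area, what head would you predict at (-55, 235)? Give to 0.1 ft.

∂h/∂x = (786.9 − 784.8) / (-190 − 0) = -0.01105
∂h/∂y = (782.6 − 784.8) / (-130 − 0) = +0.01692
h(-55, 235) = 784.8 + (-0.01105)·(-55) + (+0.01692)·(235) = 784.8 +0.608 +3.977 = 789.385 ft.

789.4 ft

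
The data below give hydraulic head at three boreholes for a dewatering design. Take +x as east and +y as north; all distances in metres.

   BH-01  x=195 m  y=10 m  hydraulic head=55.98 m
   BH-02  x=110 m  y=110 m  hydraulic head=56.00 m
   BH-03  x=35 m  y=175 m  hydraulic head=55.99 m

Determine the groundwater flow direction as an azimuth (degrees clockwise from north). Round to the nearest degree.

Three-point gradient (reference BH-01): Δ to BH-02 = (-85, 100, +0.02), Δ to BH-03 = (-160, 165, +0.01).
∂h/∂x = +0.001165, ∂h/∂y = +0.001190 (det = 1975).
Flow direction (−∇h) has components (-0.001165 E, -0.001190 N).
Azimuth = atan2(E, N) = atan2(-0.001165, -0.001190) = 224.4° ≈ 224°.

224°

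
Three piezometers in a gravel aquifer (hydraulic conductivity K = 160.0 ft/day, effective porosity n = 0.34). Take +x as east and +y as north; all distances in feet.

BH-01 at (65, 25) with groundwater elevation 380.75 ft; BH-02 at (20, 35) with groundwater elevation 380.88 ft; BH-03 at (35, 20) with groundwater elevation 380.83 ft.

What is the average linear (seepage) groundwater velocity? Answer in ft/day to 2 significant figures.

1.3 ft/day

Differences from BH-01: to BH-02 (Δx, Δy, Δh) = (-45, 10, +0.13); to BH-03 = (-30, -5, +0.08).
Solve a·Δx + b·Δy = Δh: det = (-45)·(-5) − (-30)·10 = 525.
∂h/∂x = [(+0.13)·(-5) − (+0.08)·10] / 525 = -0.002762
∂h/∂y = [(-45)·(+0.08) − (-30)·(+0.13)] / 525 = +0.0005714
|∇h| = √(-0.002762² + 0.0005714²) = 0.00282
Seepage velocity v = K·i/n = 160.0 × 0.00282 / 0.34 = 1.327 ft/day.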